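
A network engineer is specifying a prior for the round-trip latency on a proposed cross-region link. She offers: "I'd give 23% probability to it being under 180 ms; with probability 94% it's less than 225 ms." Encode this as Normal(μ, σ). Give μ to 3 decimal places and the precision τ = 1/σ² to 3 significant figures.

μ = 194.496, τ = 0.0026

The p-quantile of Normal(μ,σ) is μ + z_p·σ, with z_{0.23} = -0.7388 and z_{0.94} = 1.555.
Eliminate σ: μ = (z₂·x₁ − z₁·x₂)/(z₂ − z₁) = (1.555·180 − (-0.7388)·225)/2.294 = 194.496.
Then σ = (x₂ − x₁)/(z₂ − z₁) = (225 − 180)/2.294 = 19.620.
Precision τ = 1/σ² = 1/19.62² = 0.0026.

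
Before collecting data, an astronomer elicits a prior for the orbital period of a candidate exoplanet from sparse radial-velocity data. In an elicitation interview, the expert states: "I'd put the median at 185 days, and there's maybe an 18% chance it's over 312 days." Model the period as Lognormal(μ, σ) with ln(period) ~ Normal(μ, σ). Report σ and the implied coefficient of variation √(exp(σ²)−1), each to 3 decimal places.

σ ≈ 0.571, CV ≈ 0.621

If T ~ Lognormal(μ,σ) then ln T ~ Normal(μ,σ), so the p-quantile of ln T is μ + z_p·σ.
ln(185) = 5.22 and ln(312) = 5.743; z_{0.5} = 0, z_{0.82} = 0.9154.
σ = (5.743 − 5.22)/(0.9154 − (0)) = 0.571.
μ = 5.22 − (0)·0.571 = 5.220.
CV = √(exp(σ²)−1) = √(exp(0.3260)−1) = 0.621.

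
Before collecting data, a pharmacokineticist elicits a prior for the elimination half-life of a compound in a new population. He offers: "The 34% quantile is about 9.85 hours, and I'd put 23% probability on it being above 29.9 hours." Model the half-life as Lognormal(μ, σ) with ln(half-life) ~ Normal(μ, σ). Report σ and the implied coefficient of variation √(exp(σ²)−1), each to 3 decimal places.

σ ≈ 0.964, CV ≈ 1.239

If T ~ Lognormal(μ,σ) then ln T ~ Normal(μ,σ), so the p-quantile of ln T is μ + z_p·σ.
ln(9.85) = 2.287 and ln(29.9) = 3.398; z_{0.34} = -0.4125, z_{0.77} = 0.7388.
σ = (3.398 − 2.287)/(0.7388 − (-0.4125)) = 0.964.
μ = 2.287 − (-0.4125)·0.964 = 2.685.
CV = √(exp(σ²)−1) = √(exp(0.9302)−1) = 1.239.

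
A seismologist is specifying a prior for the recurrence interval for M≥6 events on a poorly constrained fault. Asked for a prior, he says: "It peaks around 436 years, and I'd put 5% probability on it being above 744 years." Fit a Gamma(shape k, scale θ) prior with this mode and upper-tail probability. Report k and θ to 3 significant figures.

Gamma(k,θ) with k>1 has mode (k−1)θ, so θ = 436/(k−1).
Need P(X < 744) = 0.95 with θ tied to k this way. Start at k = 2, θ = 436: P(X<744) ≈ 0.509.
Too low — raise k to concentrate. Iterating converges to k ≈ 10.8.
Then θ = 436/(10.8−1) ≈ 44.6.

k ≈ 10.8, θ ≈ 44.6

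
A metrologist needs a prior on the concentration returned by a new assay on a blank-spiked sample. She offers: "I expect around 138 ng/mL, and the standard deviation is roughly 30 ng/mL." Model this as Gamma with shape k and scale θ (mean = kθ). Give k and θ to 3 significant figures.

For Gamma(k, scale θ): mean = kθ, variance = kθ², so CV = 1/√k.
CV = SD/mean = 30/138 = 0.2174, hence k = 1/CV² = 21.2.
Then θ = mean/k = 138/21.2 = 6.52.

k ≈ 21.2, θ ≈ 6.52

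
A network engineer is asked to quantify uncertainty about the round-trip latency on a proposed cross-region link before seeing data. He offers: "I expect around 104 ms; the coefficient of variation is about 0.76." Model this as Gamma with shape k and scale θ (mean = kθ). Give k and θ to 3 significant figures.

For Gamma(k, scale θ): mean = kθ, variance = kθ², so CV = 1/√k.
CV = 0.76, hence k = 1/CV² = 1.73.
Then θ = mean/k = 104/1.73 = 60.1.

k ≈ 1.73, θ ≈ 60.1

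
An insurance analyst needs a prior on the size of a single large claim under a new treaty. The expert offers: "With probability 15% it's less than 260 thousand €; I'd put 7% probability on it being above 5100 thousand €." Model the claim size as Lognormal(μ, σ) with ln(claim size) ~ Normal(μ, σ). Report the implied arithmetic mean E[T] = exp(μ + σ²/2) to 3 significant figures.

E[T] ≈ 1790 thousand €

If T ~ Lognormal(μ,σ) then ln T ~ Normal(μ,σ), so the p-quantile of ln T is μ + z_p·σ.
ln(260) = 5.561 and ln(5100) = 8.537; z_{0.15} = -1.036, z_{0.93} = 1.476.
σ = (8.537 − 5.561)/(1.476 − (-1.036)) = 1.185.
μ = 5.561 − (-1.036)·1.185 = 6.789.
E[T] = exp(μ + σ²/2) = exp(6.789 + 0.7018) = 1790 thousand €.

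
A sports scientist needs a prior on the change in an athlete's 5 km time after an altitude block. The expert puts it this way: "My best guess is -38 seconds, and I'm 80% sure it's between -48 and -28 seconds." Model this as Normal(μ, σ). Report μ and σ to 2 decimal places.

A symmetric 80% interval runs μ ± z·σ with z = 1.282.
Half-width = 10, so σ = 10/1.282 = 7.80.
μ is the stated best guess, -38.00.

μ = -38.00, σ = 7.80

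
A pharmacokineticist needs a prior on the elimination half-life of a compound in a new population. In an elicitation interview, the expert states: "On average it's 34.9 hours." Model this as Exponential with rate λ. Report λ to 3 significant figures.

Exponential mean = 1/λ, so λ = 1/34.9 = 0.0287.

λ ≈ 0.0287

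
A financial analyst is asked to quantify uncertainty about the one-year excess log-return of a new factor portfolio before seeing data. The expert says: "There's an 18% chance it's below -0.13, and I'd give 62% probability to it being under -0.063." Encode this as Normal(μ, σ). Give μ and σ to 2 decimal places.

μ = -0.08, σ = 0.05

For Normal(μ,σ), the p-quantile is μ + z_p·σ. Here z_{0.18} = -0.9154, z_{0.62} = 0.3055.
So -0.13 = μ − 0.9154σ and -0.063 = μ + 0.3055σ.
Subtracting: σ = (-0.063 − -0.13)/(0.3055 − (-0.9154)) = 0.05.
Then μ = -0.13 − (-0.9154)·0.05 = -0.08.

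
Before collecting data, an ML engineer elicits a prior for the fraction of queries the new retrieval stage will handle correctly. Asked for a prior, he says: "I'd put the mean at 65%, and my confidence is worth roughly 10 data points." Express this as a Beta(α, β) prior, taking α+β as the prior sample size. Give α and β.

Under the effective-sample-size interpretation, Beta(α, β) has prior mean α/(α+β) and prior sample size α+β.
So α+β = 10 and α/(α+β) = 0.65, giving α = 0.65·10 = 6.5 and β = 10 − 6.5 = 3.5.

α = 6.5, β = 3.5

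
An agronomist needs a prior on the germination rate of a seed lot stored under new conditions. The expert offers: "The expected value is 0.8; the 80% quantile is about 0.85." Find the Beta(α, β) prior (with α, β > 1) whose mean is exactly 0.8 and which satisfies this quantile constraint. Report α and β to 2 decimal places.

With mean 0.8 fixed, write α = 0.8s, β = 0.2s where s = α+β.
Need P(θ < 0.85) = 0.8 under Beta(0.8s, 0.2s). Normal approximation: (q−m)/√(m(1−m)/s) ≈ z_{0.8} = 0.842, so s ≈ 0.8·0.2·(0.842)²/(0.85−0.8)² = 45.3.
At s = 45.3: P(θ<0.85) ≈ 0.795. Adjusting to match 0.8 gives s ≈ 46.92.
So α = 0.8·46.92 ≈ 37.54, β = 0.2·46.92 ≈ 9.38.

α ≈ 37.54, β ≈ 9.38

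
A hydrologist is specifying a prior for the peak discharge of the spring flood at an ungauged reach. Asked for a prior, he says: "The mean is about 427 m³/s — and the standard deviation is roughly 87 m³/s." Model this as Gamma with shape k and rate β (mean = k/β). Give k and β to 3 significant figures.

For Gamma(k, rate β): mean = k/β, variance = k/β², so CV = 1/√k.
CV = SD/mean = 87/427 = 0.2037, hence k = 1/CV² = 24.1.
Then β = k/mean = 24.1/427 = 0.0564.

k ≈ 24.1, β ≈ 0.0564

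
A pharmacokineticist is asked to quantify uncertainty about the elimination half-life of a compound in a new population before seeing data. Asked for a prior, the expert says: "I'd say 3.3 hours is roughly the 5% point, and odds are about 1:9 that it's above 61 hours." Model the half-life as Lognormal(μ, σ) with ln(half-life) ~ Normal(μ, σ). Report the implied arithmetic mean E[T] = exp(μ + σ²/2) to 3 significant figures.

E[T] ≈ 27.9 hours

If T ~ Lognormal(μ,σ) then ln T ~ Normal(μ,σ), so the p-quantile of ln T is μ + z_p·σ.
ln(3.3) = 1.194 and ln(61) = 4.111; z_{0.05} = -1.645, z_{0.9} = 1.282.
σ = (4.111 − 1.194)/(1.282 − (-1.645)) = 0.997.
μ = 1.194 − (-1.645)·0.997 = 2.833.
E[T] = exp(μ + σ²/2) = exp(2.833 + 0.4968) = 27.9 hours.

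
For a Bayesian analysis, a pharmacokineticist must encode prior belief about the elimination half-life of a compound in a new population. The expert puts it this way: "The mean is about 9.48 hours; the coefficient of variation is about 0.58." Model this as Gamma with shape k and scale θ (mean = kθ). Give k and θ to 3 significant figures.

k ≈ 2.97, θ ≈ 3.19

For Gamma(k, scale θ): mean = kθ, variance = kθ², so CV = 1/√k.
CV = 0.58, hence k = 1/CV² = 2.97.
Then θ = mean/k = 9.48/2.97 = 3.19.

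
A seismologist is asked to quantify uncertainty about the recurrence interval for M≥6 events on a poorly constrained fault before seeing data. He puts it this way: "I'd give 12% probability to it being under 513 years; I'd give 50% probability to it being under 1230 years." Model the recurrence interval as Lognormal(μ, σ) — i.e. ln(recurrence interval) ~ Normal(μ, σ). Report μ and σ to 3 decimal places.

If T ~ Lognormal(μ,σ) then ln T ~ Normal(μ,σ), so the p-quantile of ln T is μ + z_p·σ.
ln(513) = 6.24 and ln(1230) = 7.115; z_{0.12} = -1.175, z_{0.5} = 0.
σ = (7.115 − 6.24)/(0 − (-1.175)) = 0.744.
μ = 6.24 − (-1.175)·0.744 = 7.115.

μ ≈ 7.115, σ ≈ 0.744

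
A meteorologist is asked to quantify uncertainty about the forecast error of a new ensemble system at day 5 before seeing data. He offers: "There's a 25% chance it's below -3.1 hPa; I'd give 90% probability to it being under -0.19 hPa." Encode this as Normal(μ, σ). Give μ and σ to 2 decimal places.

μ = -2.10, σ = 1.49

For Normal(μ,σ), the p-quantile is μ + z_p·σ. Here z_{0.25} = -0.6745, z_{0.9} = 1.282.
So -3.1 = μ − 0.6745σ and -0.19 = μ + 1.282σ.
Subtracting: σ = (-0.19 − -3.1)/(1.282 − (-0.6745)) = 1.49.
Then μ = -3.1 − (-0.6745)·1.49 = -2.10.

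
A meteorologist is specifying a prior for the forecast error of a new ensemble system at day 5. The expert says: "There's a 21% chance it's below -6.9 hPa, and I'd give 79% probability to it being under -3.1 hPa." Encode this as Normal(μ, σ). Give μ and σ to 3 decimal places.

μ = -5.000, σ = 2.356

For Normal(μ,σ), the p-quantile is μ + z_p·σ. Here z_{0.21} = -0.8064, z_{0.79} = 0.8064.
So -6.9 = μ − 0.8064σ and -3.1 = μ + 0.8064σ.
Subtracting: σ = (-3.1 − -6.9)/(0.8064 − (-0.8064)) = 2.356.
Then μ = -6.9 − (-0.8064)·2.356 = -5.000.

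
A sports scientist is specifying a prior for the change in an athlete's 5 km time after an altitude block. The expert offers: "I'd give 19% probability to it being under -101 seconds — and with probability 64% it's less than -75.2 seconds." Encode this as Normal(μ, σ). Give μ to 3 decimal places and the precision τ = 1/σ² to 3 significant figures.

For Normal(μ,σ), the p-quantile is μ + z_p·σ. Here z_{0.19} = -0.8779, z_{0.64} = 0.3585.
So -101 = μ − 0.8779σ and -75.2 = μ + 0.3585σ.
Subtracting: σ = (-75.2 − -101)/(0.3585 − (-0.8779)) = 20.868.
Then μ = -101 − (-0.8779)·20.868 = -82.680.
Precision τ = 1/σ² = 1/20.87² = 0.0023.

μ = -82.680, τ = 0.0023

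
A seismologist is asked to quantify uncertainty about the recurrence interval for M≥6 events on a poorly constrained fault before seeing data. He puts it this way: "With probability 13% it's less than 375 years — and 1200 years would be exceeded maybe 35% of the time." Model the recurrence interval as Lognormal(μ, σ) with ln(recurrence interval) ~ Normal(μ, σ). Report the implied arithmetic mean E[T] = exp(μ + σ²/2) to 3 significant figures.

E[T] ≈ 1200 years

If T ~ Lognormal(μ,σ) then ln T ~ Normal(μ,σ), so the p-quantile of ln T is μ + z_p·σ.
ln(375) = 5.927 and ln(1200) = 7.09; z_{0.13} = -1.126, z_{0.65} = 0.3853.
σ = (7.09 − 5.927)/(0.3853 − (-1.126)) = 0.769.
μ = 5.927 − (-1.126)·0.769 = 6.794.
E[T] = exp(μ + σ²/2) = exp(6.794 + 0.2960) = 1200 years.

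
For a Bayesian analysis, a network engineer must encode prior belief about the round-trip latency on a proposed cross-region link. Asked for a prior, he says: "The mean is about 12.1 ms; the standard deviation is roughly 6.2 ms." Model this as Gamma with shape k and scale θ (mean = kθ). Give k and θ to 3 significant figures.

For Gamma(k, scale θ): mean = kθ, variance = kθ², so CV = 1/√k.
CV = SD/mean = 6.2/12.1 = 0.5124, hence k = 1/CV² = 3.81.
Then θ = mean/k = 12.1/3.81 = 3.18.

k ≈ 3.81, θ ≈ 3.18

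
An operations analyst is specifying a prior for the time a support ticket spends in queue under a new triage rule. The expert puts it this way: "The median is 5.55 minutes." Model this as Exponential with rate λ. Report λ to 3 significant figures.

Exponential median = ln 2 / λ, so λ = ln 2 / 5.55 = 0.125.

λ ≈ 0.125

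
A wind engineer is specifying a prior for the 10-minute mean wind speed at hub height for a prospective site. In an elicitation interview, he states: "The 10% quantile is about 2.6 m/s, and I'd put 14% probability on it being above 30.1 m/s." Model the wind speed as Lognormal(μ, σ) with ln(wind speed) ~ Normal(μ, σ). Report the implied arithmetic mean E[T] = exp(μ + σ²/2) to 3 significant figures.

E[T] ≈ 16.8 m/s

If T ~ Lognormal(μ,σ) then ln T ~ Normal(μ,σ), so the p-quantile of ln T is μ + z_p·σ.
ln(2.6) = 0.9555 and ln(30.1) = 3.405; z_{0.1} = -1.282, z_{0.86} = 1.08.
σ = (3.405 − 0.9555)/(1.08 − (-1.282)) = 1.037.
μ = 0.9555 − (-1.282)·1.037 = 2.284.
E[T] = exp(μ + σ²/2) = exp(2.284 + 0.5376) = 16.8 m/s.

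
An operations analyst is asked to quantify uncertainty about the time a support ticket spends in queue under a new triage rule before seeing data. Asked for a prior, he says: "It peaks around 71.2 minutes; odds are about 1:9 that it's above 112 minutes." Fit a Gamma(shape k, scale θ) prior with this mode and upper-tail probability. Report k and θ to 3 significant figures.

Gamma(k,θ) with k>1 has mode (k−1)θ, so θ = 71.2/(k−1).
Need P(X < 112) = 0.9 with θ tied to k this way. Start at k = 2, θ = 71.2: P(X<112) ≈ 0.466.
Too low — raise k to concentrate. Iterating converges to k ≈ 10.1.
Then θ = 71.2/(10.1−1) ≈ 7.8.

k ≈ 10.1, θ ≈ 7.8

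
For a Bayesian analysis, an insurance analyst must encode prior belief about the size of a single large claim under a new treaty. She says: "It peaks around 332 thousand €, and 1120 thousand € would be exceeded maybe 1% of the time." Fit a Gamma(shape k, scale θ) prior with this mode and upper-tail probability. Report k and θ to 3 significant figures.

Gamma(k,θ) with k>1 has mode (k−1)θ, so θ = 332/(k−1).
Need P(X < 1120) = 0.99 with θ tied to k this way. Start at k = 2, θ = 332: P(X<1120) ≈ 0.850.
Too low — raise k to concentrate. Iterating converges to k ≈ 3.96.
Then θ = 332/(3.96−1) ≈ 112.

k ≈ 3.96, θ ≈ 112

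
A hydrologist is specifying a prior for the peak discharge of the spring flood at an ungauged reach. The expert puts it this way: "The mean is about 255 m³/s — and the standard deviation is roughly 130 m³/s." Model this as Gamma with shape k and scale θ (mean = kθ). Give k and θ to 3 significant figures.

k ≈ 3.85, θ ≈ 66.3

For Gamma(k, scale θ): mean = kθ, variance = kθ², so CV = 1/√k.
CV = SD/mean = 130/255 = 0.5098, hence k = 1/CV² = 3.85.
Then θ = mean/k = 255/3.85 = 66.3.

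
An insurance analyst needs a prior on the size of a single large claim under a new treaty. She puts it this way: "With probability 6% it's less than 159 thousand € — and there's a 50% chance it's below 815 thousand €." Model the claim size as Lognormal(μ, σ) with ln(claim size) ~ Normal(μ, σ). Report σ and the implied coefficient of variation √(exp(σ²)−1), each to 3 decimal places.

σ ≈ 1.051, CV ≈ 1.421

If T ~ Lognormal(μ,σ) then ln T ~ Normal(μ,σ), so the p-quantile of ln T is μ + z_p·σ.
ln(159) = 5.069 and ln(815) = 6.703; z_{0.06} = -1.555, z_{0.5} = 0.
σ = (6.703 − 5.069)/(0 − (-1.555)) = 1.051.
μ = 5.069 − (-1.555)·1.051 = 6.703.
CV = √(exp(σ²)−1) = √(exp(1.1049)−1) = 1.421.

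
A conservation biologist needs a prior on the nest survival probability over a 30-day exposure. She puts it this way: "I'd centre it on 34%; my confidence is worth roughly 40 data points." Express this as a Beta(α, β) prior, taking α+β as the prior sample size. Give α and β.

Under the effective-sample-size interpretation, Beta(α, β) has prior mean α/(α+β) and prior sample size α+β.
So α+β = 40 and α/(α+β) = 0.34, giving α = 0.34·40 = 13.6 and β = 40 − 13.6 = 26.4.

α = 13.6, β = 26.4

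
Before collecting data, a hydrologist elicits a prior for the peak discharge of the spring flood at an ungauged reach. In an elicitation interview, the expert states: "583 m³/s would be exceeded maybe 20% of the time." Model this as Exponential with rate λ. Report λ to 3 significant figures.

λ ≈ 0.00276

P(T > 583.0) = e^(−λ·583.0) = 0.2, so λ = −ln(0.2)/583.0 = 0.00276.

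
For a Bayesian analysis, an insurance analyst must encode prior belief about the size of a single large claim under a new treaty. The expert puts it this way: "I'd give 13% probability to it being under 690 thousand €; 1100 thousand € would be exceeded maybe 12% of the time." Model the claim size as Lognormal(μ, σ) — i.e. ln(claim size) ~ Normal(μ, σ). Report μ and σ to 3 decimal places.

μ ≈ 6.765, σ ≈ 0.203

If T ~ Lognormal(μ,σ) then ln T ~ Normal(μ,σ), so the p-quantile of ln T is μ + z_p·σ.
ln(690) = 6.537 and ln(1100) = 7.003; z_{0.13} = -1.126, z_{0.88} = 1.175.
σ = (7.003 − 6.537)/(1.175 − (-1.126)) = 0.203.
μ = 6.537 − (-1.126)·0.203 = 6.765.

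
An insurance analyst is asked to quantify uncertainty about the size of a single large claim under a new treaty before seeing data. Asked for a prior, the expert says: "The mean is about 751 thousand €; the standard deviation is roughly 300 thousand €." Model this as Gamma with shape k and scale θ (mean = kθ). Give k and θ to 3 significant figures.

For Gamma(k, scale θ): mean = kθ, variance = kθ², so CV = 1/√k.
CV = SD/mean = 300/751 = 0.3995, hence k = 1/CV² = 6.27.
Then θ = mean/k = 751/6.27 = 120.

k ≈ 6.27, θ ≈ 120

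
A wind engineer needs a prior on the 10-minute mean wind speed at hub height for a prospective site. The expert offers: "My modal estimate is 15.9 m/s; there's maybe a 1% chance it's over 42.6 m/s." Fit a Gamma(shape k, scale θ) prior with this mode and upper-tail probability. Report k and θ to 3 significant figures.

Gamma(k,θ) with k>1 has mode (k−1)θ, so θ = 15.9/(k−1).
Need P(X < 42.6) = 0.99 with θ tied to k this way. Start at k = 2, θ = 15.9: P(X<42.6) ≈ 0.748.
Too low — raise k to concentrate. Iterating converges to k ≈ 5.76.
Then θ = 15.9/(5.76−1) ≈ 3.34.

k ≈ 5.76, θ ≈ 3.34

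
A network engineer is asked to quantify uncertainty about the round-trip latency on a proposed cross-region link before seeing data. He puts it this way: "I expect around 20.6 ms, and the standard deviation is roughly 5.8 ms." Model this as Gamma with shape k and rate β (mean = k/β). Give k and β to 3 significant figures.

k ≈ 12.6, β ≈ 0.612

For Gamma(k, rate β): mean = k/β, variance = k/β², so CV = 1/√k.
CV = SD/mean = 5.8/20.6 = 0.2816, hence k = 1/CV² = 12.6.
Then β = k/mean = 12.6/20.6 = 0.612.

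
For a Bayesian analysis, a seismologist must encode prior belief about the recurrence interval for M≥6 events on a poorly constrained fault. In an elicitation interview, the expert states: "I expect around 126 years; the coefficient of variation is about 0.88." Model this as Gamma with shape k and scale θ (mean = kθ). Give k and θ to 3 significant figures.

k ≈ 1.29, θ ≈ 97.6

For Gamma(k, scale θ): mean = kθ, variance = kθ², so CV = 1/√k.
CV = 0.88, hence k = 1/CV² = 1.29.
Then θ = mean/k = 126/1.29 = 97.6.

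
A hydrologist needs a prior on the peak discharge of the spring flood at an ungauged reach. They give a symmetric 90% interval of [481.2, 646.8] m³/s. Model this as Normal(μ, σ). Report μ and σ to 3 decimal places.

A symmetric 90% interval runs μ ± z·σ with z = 1.645.
Half-width = 82.8, so σ = 82.8/1.645 = 50.339.
μ is the interval midpoint, 564.000.

μ = 564.000, σ = 50.339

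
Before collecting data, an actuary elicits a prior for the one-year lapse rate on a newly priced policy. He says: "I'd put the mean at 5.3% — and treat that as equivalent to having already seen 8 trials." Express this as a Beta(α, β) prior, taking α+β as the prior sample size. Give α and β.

α = 0.424, β = 7.576

Under the effective-sample-size interpretation, Beta(α, β) has prior mean α/(α+β) and prior sample size α+β.
So α+β = 8 and α/(α+β) = 0.053, giving α = 0.053·8 = 0.424 and β = 8 − 0.424 = 7.576.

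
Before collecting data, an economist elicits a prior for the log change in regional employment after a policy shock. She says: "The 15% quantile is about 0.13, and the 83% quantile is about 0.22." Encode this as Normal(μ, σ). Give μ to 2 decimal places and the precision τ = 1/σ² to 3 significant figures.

μ = 0.18, τ = 489

The p-quantile of Normal(μ,σ) is μ + z_p·σ, with z_{0.15} = -1.036 and z_{0.83} = 0.9542.
Eliminate σ: μ = (z₂·x₁ − z₁·x₂)/(z₂ − z₁) = (0.9542·0.13 − (-1.036)·0.22)/1.991 = 0.18.
Then σ = (x₂ − x₁)/(z₂ − z₁) = (0.22 − 0.13)/1.991 = 0.05.
Precision τ = 1/σ² = 1/0.04521² = 489.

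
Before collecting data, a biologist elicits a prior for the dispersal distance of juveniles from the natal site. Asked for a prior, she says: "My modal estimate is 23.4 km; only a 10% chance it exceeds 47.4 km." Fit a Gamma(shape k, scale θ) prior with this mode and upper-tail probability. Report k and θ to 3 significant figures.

k ≈ 4.85, θ ≈ 6.08

Gamma(k,θ) with k>1 has mode (k−1)θ, so θ = 23.4/(k−1).
Need P(X < 47.4) = 0.9 with θ tied to k this way. Start at k = 2, θ = 23.4: P(X<47.4) ≈ 0.601.
Too low — raise k to concentrate. Iterating converges to k ≈ 4.85.
Then θ = 23.4/(4.85−1) ≈ 6.08.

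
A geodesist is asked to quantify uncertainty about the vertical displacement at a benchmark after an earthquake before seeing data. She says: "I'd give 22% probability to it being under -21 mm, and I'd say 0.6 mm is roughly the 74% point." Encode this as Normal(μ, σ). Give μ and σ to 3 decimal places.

μ = -9.217, σ = 15.259

For Normal(μ,σ), the p-quantile is μ + z_p·σ. Here z_{0.22} = -0.7722, z_{0.74} = 0.6433.
So -21 = μ − 0.7722σ and 0.6 = μ + 0.6433σ.
Subtracting: σ = (0.6 − -21)/(0.6433 − (-0.7722)) = 15.259.
Then μ = -21 − (-0.7722)·15.259 = -9.217.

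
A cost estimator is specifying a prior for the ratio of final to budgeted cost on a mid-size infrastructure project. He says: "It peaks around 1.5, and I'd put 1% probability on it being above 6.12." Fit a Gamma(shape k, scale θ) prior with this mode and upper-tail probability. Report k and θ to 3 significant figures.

k ≈ 3.1, θ ≈ 0.713

Gamma(k,θ) with k>1 has mode (k−1)θ, so θ = 1.5/(k−1).
Need P(X < 6.12) = 0.99 with θ tied to k this way. Start at k = 2, θ = 1.5: P(X<6.12) ≈ 0.914.
Too low — raise k to concentrate. Iterating converges to k ≈ 3.1.
Then θ = 1.5/(3.1−1) ≈ 0.713.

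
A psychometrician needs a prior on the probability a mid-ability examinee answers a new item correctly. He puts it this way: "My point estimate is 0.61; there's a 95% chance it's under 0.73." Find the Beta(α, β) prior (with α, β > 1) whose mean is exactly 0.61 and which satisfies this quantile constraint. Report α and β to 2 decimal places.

With mean 0.61 fixed, write α = 0.61s, β = 0.39s where s = α+β.
Need P(θ < 0.73) = 0.95 under Beta(0.61s, 0.39s). Normal approximation: (q−m)/√(m(1−m)/s) ≈ z_{0.95} = 1.64, so s ≈ 0.61·0.39·(1.64)²/(0.73−0.61)² = 44.7.
At s = 44.7: P(θ<0.73) ≈ 0.956. Adjusting to match 0.95 gives s ≈ 41.59.
So α = 0.61·41.59 ≈ 25.37, β = 0.39·41.59 ≈ 16.22.

α ≈ 25.37, β ≈ 16.22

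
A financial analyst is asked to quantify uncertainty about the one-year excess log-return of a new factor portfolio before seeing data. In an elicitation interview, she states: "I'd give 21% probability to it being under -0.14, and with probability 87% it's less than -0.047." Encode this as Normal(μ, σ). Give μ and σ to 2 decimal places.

For Normal(μ,σ), the p-quantile is μ + z_p·σ. Here z_{0.21} = -0.8064, z_{0.87} = 1.126.
So -0.14 = μ − 0.8064σ and -0.047 = μ + 1.126σ.
Subtracting: σ = (-0.047 − -0.14)/(1.126 − (-0.8064)) = 0.05.
Then μ = -0.14 − (-0.8064)·0.05 = -0.10.

μ = -0.10, σ = 0.05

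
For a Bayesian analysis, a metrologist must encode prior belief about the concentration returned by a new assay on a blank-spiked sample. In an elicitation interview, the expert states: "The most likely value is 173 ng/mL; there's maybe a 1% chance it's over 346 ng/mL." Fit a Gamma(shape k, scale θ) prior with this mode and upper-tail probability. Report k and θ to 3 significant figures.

k ≈ 11.2, θ ≈ 16.9

Gamma(k,θ) with k>1 has mode (k−1)θ, so θ = 173/(k−1).
Need P(X < 346) = 0.99 with θ tied to k this way. Start at k = 2, θ = 173: P(X<346) ≈ 0.594.
Too low — raise k to concentrate. Iterating converges to k ≈ 11.2.
Then θ = 173/(11.2−1) ≈ 16.9.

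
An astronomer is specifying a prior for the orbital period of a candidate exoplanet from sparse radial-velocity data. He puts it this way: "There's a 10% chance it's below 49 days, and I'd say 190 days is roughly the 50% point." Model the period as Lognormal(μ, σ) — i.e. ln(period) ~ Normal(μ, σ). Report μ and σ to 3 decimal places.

μ ≈ 5.247, σ ≈ 1.057

If T ~ Lognormal(μ,σ) then ln T ~ Normal(μ,σ), so the p-quantile of ln T is μ + z_p·σ.
ln(49) = 3.892 and ln(190) = 5.247; z_{0.1} = -1.282, z_{0.5} = 0.
σ = (5.247 − 3.892)/(0 − (-1.282)) = 1.057.
μ = 3.892 − (-1.282)·1.057 = 5.247.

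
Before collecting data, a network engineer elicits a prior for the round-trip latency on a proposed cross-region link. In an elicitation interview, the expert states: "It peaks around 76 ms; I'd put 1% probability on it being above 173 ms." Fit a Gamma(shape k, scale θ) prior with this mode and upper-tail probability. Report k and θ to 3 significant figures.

Gamma(k,θ) with k>1 has mode (k−1)θ, so θ = 76/(k−1).
Need P(X < 173) = 0.99 with θ tied to k this way. Start at k = 2, θ = 76: P(X<173) ≈ 0.664.
Too low — raise k to concentrate. Iterating converges to k ≈ 8.08.
Then θ = 76/(8.08−1) ≈ 10.7.

k ≈ 8.08, θ ≈ 10.7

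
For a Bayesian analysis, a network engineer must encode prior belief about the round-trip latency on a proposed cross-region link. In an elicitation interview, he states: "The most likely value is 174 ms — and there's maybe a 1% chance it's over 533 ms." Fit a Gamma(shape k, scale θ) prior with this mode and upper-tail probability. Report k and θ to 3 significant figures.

k ≈ 4.57, θ ≈ 48.7

Gamma(k,θ) with k>1 has mode (k−1)θ, so θ = 174/(k−1).
Need P(X < 533) = 0.99 with θ tied to k this way. Start at k = 2, θ = 174: P(X<533) ≈ 0.810.
Too low — raise k to concentrate. Iterating converges to k ≈ 4.57.
Then θ = 174/(4.57−1) ≈ 48.7.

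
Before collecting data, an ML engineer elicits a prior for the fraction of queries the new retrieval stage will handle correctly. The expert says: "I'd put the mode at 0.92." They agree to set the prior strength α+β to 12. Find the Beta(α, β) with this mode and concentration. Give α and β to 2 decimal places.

For α,β > 1 the Beta mode is (α−1)/(α+β−2). With α+β = 12, the mode is (α−1)/10.
Set (α−1)/10 = 0.92 → α = 1 + 0.92·10 = 10.20.
β = 12 − α = 1.80.

α = 10.20, β = 1.80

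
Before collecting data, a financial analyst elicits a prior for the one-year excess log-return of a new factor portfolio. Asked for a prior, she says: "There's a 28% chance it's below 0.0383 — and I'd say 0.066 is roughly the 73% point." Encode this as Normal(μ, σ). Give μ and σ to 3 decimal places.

μ = 0.052, σ = 0.023

For Normal(μ,σ), the p-quantile is μ + z_p·σ. Here z_{0.28} = -0.5828, z_{0.73} = 0.6128.
So 0.0383 = μ − 0.5828σ and 0.066 = μ + 0.6128σ.
Subtracting: σ = (0.066 − 0.0383)/(0.6128 − (-0.5828)) = 0.023.
Then μ = 0.0383 − (-0.5828)·0.023 = 0.052.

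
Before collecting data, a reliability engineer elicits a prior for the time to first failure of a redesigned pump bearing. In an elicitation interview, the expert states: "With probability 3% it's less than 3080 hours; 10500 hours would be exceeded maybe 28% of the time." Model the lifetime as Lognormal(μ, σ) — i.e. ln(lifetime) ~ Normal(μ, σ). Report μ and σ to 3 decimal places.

If T ~ Lognormal(μ,σ) then ln T ~ Normal(μ,σ), so the p-quantile of ln T is μ + z_p·σ.
ln(3080) = 8.033 and ln(10500) = 9.259; z_{0.03} = -1.881, z_{0.72} = 0.5828.
σ = (9.259 − 8.033)/(0.5828 − (-1.881)) = 0.498.
μ = 8.033 − (-1.881)·0.498 = 8.969.

μ ≈ 8.969, σ ≈ 0.498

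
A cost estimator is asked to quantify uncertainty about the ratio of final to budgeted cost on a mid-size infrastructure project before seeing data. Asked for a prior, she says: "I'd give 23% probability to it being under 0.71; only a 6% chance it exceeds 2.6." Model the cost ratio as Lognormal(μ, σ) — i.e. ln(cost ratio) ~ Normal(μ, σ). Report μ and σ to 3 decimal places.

μ ≈ 0.076, σ ≈ 0.566

If T ~ Lognormal(μ,σ) then ln T ~ Normal(μ,σ), so the p-quantile of ln T is μ + z_p·σ.
ln(0.71) = -0.3425 and ln(2.6) = 0.9555; z_{0.23} = -0.7388, z_{0.94} = 1.555.
σ = (0.9555 − -0.3425)/(1.555 − (-0.7388)) = 0.566.
μ = -0.3425 − (-0.7388)·0.566 = 0.076.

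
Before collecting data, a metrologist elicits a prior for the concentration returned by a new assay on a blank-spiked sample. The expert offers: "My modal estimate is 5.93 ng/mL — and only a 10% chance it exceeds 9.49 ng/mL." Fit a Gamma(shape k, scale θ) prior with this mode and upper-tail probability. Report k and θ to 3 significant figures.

k ≈ 9.5, θ ≈ 0.698

Gamma(k,θ) with k>1 has mode (k−1)θ, so θ = 5.93/(k−1).
Need P(X < 9.49) = 0.9 with θ tied to k this way. Start at k = 2, θ = 5.93: P(X<9.49) ≈ 0.475.
Too low — raise k to concentrate. Iterating converges to k ≈ 9.5.
Then θ = 5.93/(9.5−1) ≈ 0.698.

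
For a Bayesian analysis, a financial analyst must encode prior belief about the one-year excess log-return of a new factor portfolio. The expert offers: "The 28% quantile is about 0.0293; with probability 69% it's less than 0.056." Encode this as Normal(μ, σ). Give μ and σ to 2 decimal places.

The p-quantile of Normal(μ,σ) is μ + z_p·σ, with z_{0.28} = -0.5828 and z_{0.69} = 0.4959.
Eliminate σ: μ = (z₂·x₁ − z₁·x₂)/(z₂ − z₁) = (0.4959·0.0293 − (-0.5828)·0.056)/1.079 = 0.04.
Then σ = (x₂ − x₁)/(z₂ − z₁) = (0.056 − 0.0293)/1.079 = 0.02.

μ = 0.04, σ = 0.02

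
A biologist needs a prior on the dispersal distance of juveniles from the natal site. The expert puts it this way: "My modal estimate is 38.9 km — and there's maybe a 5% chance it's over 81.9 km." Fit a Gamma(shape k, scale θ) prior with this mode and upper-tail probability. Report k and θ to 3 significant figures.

k ≈ 5.98, θ ≈ 7.81

Gamma(k,θ) with k>1 has mode (k−1)θ, so θ = 38.9/(k−1).
Need P(X < 81.9) = 0.95 with θ tied to k this way. Start at k = 2, θ = 38.9: P(X<81.9) ≈ 0.622.
Too low — raise k to concentrate. Iterating converges to k ≈ 5.98.
Then θ = 38.9/(5.98−1) ≈ 7.81.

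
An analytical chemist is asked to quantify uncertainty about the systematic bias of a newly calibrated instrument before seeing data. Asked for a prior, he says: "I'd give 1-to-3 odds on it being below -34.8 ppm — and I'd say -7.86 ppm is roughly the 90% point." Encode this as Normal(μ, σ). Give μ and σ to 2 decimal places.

The p-quantile of Normal(μ,σ) is μ + z_p·σ, with z_{0.25} = -0.6745 and z_{0.9} = 1.282.
Eliminate σ: μ = (z₂·x₁ − z₁·x₂)/(z₂ − z₁) = (1.282·-34.8 − (-0.6745)·-7.86)/1.956 = -25.51.
Then σ = (x₂ − x₁)/(z₂ − z₁) = (-7.86 − -34.8)/1.956 = 13.77.

μ = -25.51, σ = 13.77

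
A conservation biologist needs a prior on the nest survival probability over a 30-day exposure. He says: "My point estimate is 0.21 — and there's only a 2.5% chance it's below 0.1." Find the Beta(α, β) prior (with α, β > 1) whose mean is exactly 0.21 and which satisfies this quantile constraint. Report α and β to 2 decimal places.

With mean 0.21 fixed, write α = 0.21s, β = 0.79s where s = α+β.
Need P(θ < 0.1) = 0.025 under Beta(0.21s, 0.79s). Normal approximation: (q−m)/√(m(1−m)/s) ≈ z_{0.025} = -1.96, so s ≈ 0.21·0.79·(-1.96)²/(0.1−0.21)² = 52.7.
At s = 52.7: P(θ<0.1) ≈ 0.011. Adjusting to match 0.025 gives s ≈ 39.80.
So α = 0.21·39.80 ≈ 8.36, β = 0.79·39.80 ≈ 31.44.

α ≈ 8.36, β ≈ 31.44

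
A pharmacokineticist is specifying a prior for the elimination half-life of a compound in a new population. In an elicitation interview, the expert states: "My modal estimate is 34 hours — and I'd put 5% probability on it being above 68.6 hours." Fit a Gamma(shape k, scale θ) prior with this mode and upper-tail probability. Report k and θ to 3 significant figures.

k ≈ 6.62, θ ≈ 6.05

Gamma(k,θ) with k>1 has mode (k−1)θ, so θ = 34/(k−1).
Need P(X < 68.6) = 0.95 with θ tied to k this way. Start at k = 2, θ = 34: P(X<68.6) ≈ 0.599.
Too low — raise k to concentrate. Iterating converges to k ≈ 6.62.
Then θ = 34/(6.62−1) ≈ 6.05.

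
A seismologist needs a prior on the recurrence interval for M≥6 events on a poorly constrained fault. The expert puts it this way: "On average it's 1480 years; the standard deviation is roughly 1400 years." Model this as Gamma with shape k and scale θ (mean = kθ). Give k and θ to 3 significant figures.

k ≈ 1.12, θ ≈ 1320

For Gamma(k, scale θ): mean = kθ, variance = kθ², so CV = 1/√k.
CV = SD/mean = 1400/1480 = 0.9459, hence k = 1/CV² = 1.12.
Then θ = mean/k = 1480/1.12 = 1320.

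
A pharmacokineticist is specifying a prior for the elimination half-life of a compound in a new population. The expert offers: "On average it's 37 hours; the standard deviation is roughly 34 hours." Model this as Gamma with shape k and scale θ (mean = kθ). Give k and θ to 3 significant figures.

For Gamma(k, scale θ): mean = kθ, variance = kθ², so CV = 1/√k.
CV = SD/mean = 34/37 = 0.9189, hence k = 1/CV² = 1.18.
Then θ = mean/k = 37/1.18 = 31.2.

k ≈ 1.18, θ ≈ 31.2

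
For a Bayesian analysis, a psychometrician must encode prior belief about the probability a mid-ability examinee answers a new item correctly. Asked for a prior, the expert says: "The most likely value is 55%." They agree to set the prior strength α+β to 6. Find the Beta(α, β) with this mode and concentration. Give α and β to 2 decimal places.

For α,β > 1 the Beta mode is (α−1)/(α+β−2). With α+β = 6, the mode is (α−1)/4.
Set (α−1)/4 = 0.55 → α = 1 + 0.55·4 = 3.20.
β = 6 − α = 2.80.

α = 3.20, β = 2.80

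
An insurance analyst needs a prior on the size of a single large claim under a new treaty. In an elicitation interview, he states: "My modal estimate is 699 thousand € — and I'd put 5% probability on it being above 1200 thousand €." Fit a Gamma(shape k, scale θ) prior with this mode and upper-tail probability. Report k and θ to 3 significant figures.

Gamma(k,θ) with k>1 has mode (k−1)θ, so θ = 699/(k−1).
Need P(X < 1200) = 0.95 with θ tied to k this way. Start at k = 2, θ = 699: P(X<1200) ≈ 0.512.
Too low — raise k to concentrate. Iterating converges to k ≈ 10.6.
Then θ = 699/(10.6−1) ≈ 73.1.

k ≈ 10.6, θ ≈ 73.1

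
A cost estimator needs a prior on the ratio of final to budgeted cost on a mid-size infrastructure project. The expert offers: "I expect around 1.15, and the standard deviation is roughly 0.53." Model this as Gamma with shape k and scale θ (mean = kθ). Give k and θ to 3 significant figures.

k ≈ 4.71, θ ≈ 0.244

For Gamma(k, scale θ): mean = kθ, variance = kθ², so CV = 1/√k.
CV = SD/mean = 0.53/1.15 = 0.4609, hence k = 1/CV² = 4.71.
Then θ = mean/k = 1.15/4.71 = 0.244.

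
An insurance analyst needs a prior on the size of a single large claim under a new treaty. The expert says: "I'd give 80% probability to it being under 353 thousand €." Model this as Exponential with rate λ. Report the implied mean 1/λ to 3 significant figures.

P(T < 353.0) = 1 − e^(−λ·353.0) = 0.8, so λ = −ln(1−0.8)/353.0 = −ln(0.2)/353.0 = 0.00456.
Mean = 1/λ = 219 thousand €.

mean ≈ 219 thousand €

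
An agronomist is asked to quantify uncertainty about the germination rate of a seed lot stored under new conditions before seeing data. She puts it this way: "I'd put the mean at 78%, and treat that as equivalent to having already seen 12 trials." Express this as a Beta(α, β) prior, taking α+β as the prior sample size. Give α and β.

α = 9.36, β = 2.64

Under the effective-sample-size interpretation, Beta(α, β) has prior mean α/(α+β) and prior sample size α+β.
So α+β = 12 and α/(α+β) = 0.78, giving α = 0.78·12 = 9.36 and β = 12 − 9.36 = 2.64.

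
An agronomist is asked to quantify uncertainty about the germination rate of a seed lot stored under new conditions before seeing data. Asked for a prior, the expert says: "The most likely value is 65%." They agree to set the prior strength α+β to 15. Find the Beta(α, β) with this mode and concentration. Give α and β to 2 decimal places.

For α,β > 1 the Beta mode is (α−1)/(α+β−2). With α+β = 15, the mode is (α−1)/13.
Set (α−1)/13 = 0.65 → α = 1 + 0.65·13 = 9.45.
β = 15 − α = 5.55.

α = 9.45, β = 5.55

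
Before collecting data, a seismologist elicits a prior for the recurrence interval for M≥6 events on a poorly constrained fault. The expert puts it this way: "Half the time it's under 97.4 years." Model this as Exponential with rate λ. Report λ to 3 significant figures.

Exponential median = ln 2 / λ, so λ = ln 2 / 97.4 = 0.00712.

λ ≈ 0.00712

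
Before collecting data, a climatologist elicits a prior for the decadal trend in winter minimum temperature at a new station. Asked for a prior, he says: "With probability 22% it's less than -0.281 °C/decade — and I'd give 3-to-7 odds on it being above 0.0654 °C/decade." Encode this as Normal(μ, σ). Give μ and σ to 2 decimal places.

The p-quantile of Normal(μ,σ) is μ + z_p·σ, with z_{0.22} = -0.7722 and z_{0.7} = 0.5244.
Eliminate σ: μ = (z₂·x₁ − z₁·x₂)/(z₂ − z₁) = (0.5244·-0.281 − (-0.7722)·0.0654)/1.297 = -0.07.
Then σ = (x₂ − x₁)/(z₂ − z₁) = (0.0654 − -0.281)/1.297 = 0.27.

μ = -0.07, σ = 0.27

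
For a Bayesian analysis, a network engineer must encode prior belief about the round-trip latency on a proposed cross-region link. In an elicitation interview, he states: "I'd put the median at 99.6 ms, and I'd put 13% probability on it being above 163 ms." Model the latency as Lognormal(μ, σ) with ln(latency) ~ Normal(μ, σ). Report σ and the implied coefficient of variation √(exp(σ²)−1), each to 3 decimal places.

σ ≈ 0.437, CV ≈ 0.459

If T ~ Lognormal(μ,σ) then ln T ~ Normal(μ,σ), so the p-quantile of ln T is μ + z_p·σ.
ln(99.6) = 4.601 and ln(163) = 5.094; z_{0.5} = 0, z_{0.87} = 1.126.
σ = (5.094 − 4.601)/(1.126 − (0)) = 0.437.
μ = 4.601 − (0)·0.437 = 4.601.
CV = √(exp(σ²)−1) = √(exp(0.1912)−1) = 0.459.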